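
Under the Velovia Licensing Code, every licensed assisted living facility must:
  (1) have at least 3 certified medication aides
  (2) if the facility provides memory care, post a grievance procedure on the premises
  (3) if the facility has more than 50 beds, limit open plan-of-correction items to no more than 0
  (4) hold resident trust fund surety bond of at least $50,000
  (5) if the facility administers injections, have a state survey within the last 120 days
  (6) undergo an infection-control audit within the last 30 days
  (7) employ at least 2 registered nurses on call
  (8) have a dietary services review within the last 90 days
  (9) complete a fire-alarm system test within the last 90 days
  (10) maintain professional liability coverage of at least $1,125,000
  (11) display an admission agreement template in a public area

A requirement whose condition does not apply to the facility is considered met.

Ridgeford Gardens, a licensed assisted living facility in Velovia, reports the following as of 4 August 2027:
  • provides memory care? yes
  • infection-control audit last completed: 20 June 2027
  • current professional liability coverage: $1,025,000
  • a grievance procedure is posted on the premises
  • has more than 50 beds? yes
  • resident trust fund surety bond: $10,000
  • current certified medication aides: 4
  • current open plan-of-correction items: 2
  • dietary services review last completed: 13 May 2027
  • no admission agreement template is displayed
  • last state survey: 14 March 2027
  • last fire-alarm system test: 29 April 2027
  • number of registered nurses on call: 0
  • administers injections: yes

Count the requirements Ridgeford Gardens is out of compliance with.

1. certified medication aides 4 ≥ 3 → met
2. condition 'provides memory care' holds; grievance procedure present → met
3. condition 'has more than 50 beds' holds; open plan-of-correction items 2 > 0 → not met
4. resident trust fund surety bond $10,000 < $50,000 → not met
5. condition 'administers injections' holds; state survey 143 days ago vs limit 120 → not met
6. infection-control audit 45 days ago vs limit 30 → not met
7. registered nurses on call 0 < 2 → not met
8. dietary services review 83 days ago vs limit 90 → met
9. fire-alarm system test 97 days ago vs limit 90 → not met
10. professional liability coverage $1,025,000 < $1,125,000 → not met
11. admission agreement template absent → not met
Not met: 8 of 11

8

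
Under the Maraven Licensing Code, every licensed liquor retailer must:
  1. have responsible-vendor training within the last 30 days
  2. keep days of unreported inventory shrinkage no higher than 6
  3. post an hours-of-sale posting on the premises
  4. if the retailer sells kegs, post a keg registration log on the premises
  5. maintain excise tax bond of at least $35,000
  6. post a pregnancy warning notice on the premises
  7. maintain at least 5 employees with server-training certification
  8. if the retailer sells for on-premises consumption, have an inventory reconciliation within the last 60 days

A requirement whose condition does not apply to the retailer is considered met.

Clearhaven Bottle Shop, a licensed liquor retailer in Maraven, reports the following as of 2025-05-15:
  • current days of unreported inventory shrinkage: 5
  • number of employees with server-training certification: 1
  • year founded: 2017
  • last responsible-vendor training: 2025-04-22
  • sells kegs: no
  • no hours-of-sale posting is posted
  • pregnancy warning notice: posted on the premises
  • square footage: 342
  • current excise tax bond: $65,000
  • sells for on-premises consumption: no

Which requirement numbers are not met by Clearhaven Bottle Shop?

3, 7

1. responsible-vendor training 23 days ago vs limit 30 → met
2. days of unreported inventory shrinkage 5 ≤ 6 → met
3. hours-of-sale posting absent → not met
4. condition 'sells kegs' does not hold → requirement n/a → met
5. excise tax bond $65,000 ≥ $35,000 → met
6. pregnancy warning notice present → met
7. employees with server-training certification 1 < 5 → not met
8. condition 'sells for on-premises consumption' does not hold → requirement n/a → met
Not met: 3, 7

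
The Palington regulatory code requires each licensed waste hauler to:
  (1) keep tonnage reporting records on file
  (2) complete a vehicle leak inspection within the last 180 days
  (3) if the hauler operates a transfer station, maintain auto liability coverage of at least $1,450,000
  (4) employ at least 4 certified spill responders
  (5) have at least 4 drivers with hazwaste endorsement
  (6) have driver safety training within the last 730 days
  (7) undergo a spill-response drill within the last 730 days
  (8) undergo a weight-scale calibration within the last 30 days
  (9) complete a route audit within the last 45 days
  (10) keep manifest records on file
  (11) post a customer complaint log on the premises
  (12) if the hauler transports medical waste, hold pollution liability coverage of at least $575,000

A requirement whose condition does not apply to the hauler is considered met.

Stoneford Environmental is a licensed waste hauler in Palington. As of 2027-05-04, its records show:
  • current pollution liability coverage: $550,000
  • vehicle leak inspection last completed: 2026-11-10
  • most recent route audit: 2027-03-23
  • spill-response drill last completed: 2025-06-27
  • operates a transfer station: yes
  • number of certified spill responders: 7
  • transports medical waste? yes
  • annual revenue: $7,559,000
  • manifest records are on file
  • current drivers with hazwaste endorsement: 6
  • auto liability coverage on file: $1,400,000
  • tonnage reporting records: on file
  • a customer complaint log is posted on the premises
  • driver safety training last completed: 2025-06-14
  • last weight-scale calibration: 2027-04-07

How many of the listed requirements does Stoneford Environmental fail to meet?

1. tonnage reporting records present → met
2. vehicle leak inspection 175 days ago vs limit 180 → met
3. condition 'operates a transfer station' holds; auto liability coverage $1,400,000 < $1,450,000 → not met
4. certified spill responders 7 ≥ 4 → met
5. drivers with hazwaste endorsement 6 ≥ 4 → met
6. driver safety training 689 days ago vs limit 730 → met
7. spill-response drill 676 days ago vs limit 730 → met
8. weight-scale calibration 27 days ago vs limit 30 → met
9. route audit 42 days ago vs limit 45 → met
10. manifest records present → met
11. customer complaint log present → met
12. condition 'transports medical waste' holds; pollution liability coverage $550,000 < $575,000 → not met
Not met: 2 of 12

2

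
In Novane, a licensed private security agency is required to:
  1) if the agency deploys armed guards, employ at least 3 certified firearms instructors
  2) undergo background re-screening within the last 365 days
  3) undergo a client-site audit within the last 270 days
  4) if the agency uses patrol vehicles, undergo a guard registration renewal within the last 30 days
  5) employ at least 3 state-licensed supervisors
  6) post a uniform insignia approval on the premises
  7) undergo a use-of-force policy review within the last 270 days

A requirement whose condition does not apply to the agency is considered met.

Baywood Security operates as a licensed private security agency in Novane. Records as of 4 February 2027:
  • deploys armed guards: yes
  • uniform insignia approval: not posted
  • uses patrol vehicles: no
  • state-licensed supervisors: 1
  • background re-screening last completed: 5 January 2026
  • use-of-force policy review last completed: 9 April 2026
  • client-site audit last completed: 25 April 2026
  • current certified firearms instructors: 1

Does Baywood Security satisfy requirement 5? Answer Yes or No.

5. state-licensed supervisors 1 < 3 → not met

No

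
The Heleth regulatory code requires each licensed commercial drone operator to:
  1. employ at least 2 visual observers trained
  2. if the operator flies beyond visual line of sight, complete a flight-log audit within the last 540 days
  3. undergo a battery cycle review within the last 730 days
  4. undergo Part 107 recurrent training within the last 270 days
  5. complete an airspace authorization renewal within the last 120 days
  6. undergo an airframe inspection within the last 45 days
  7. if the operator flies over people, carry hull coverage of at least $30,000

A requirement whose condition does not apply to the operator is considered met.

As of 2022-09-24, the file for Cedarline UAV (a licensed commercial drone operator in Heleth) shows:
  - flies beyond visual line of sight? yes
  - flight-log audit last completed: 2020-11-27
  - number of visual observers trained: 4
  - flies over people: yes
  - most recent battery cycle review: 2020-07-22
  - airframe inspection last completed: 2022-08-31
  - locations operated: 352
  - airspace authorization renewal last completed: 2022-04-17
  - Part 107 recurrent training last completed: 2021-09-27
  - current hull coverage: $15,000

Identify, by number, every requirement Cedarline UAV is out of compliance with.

2, 3, 4, 5, 7

1. visual observers trained 4 ≥ 2 → met
2. condition 'flies beyond visual line of sight' holds; flight-log audit 666 days ago vs limit 540 → not met
3. battery cycle review 794 days ago vs limit 730 → not met
4. Part 107 recurrent training 362 days ago vs limit 270 → not met
5. airspace authorization renewal 160 days ago vs limit 120 → not met
6. airframe inspection 24 days ago vs limit 45 → met
7. condition 'flies over people' holds; hull coverage $15,000 < $30,000 → not met
Not met: 2, 3, 4, 5, 7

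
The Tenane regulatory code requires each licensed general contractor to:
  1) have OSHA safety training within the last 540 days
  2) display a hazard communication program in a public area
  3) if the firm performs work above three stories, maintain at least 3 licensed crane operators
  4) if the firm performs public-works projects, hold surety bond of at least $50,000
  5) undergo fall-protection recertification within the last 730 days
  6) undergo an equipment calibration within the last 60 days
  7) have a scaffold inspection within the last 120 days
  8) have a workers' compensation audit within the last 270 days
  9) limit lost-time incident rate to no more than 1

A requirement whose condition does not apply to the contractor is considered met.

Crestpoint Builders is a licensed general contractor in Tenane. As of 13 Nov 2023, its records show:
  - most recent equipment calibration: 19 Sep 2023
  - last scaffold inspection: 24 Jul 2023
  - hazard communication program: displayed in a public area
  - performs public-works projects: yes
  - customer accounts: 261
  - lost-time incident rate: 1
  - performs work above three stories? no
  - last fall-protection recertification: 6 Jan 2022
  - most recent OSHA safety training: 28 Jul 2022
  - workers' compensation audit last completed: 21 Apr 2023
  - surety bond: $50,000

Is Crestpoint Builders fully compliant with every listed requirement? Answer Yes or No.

Yes

1. OSHA safety training 473 days ago vs limit 540 → met
2. hazard communication program present → met
3. condition 'performs work above three stories' does not hold → requirement n/a → met
4. condition 'performs public-works projects' holds; surety bond $50,000 ≥ $50,000 → met
5. fall-protection recertification 676 days ago vs limit 730 → met
6. equipment calibration 55 days ago vs limit 60 → met
7. scaffold inspection 112 days ago vs limit 120 → met
8. workers' compensation audit 206 days ago vs limit 270 → met
9. lost-time incident rate 1 ≤ 1 → met
All met.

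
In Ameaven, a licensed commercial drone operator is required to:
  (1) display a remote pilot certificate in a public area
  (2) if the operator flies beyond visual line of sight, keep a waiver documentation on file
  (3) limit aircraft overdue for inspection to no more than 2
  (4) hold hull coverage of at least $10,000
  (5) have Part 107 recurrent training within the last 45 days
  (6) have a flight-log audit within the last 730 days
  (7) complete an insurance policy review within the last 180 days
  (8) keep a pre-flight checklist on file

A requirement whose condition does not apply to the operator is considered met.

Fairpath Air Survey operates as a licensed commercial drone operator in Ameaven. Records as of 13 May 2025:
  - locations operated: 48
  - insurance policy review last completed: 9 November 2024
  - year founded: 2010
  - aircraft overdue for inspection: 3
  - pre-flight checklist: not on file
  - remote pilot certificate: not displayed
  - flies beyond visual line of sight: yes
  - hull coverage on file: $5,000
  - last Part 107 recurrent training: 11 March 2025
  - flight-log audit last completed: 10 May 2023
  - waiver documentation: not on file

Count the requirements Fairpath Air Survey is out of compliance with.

8

1. remote pilot certificate absent → not met
2. condition 'flies beyond visual line of sight' holds; waiver documentation absent → not met
3. aircraft overdue for inspection 3 > 2 → not met
4. hull coverage $5,000 < $10,000 → not met
5. Part 107 recurrent training 63 days ago vs limit 45 → not met
6. flight-log audit 734 days ago vs limit 730 → not met
7. insurance policy review 185 days ago vs limit 180 → not met
8. pre-flight checklist absent → not met
Not met: 8 of 8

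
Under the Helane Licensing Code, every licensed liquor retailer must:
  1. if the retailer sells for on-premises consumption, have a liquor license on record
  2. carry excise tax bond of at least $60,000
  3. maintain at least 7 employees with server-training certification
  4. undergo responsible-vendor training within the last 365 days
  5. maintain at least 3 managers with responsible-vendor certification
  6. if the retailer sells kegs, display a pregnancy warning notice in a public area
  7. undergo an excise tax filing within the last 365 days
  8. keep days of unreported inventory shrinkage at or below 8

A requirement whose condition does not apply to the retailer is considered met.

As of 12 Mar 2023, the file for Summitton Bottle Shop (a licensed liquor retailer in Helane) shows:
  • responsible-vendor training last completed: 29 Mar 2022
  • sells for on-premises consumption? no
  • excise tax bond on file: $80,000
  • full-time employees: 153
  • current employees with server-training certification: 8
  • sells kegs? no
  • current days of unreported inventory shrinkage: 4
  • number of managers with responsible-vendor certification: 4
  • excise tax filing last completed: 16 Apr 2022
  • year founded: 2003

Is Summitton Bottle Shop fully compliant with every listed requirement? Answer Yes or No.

Yes

1. condition 'sells for on-premises consumption' does not hold → requirement n/a → met
2. excise tax bond $80,000 ≥ $60,000 → met
3. employees with server-training certification 8 ≥ 7 → met
4. responsible-vendor training 348 days ago vs limit 365 → met
5. managers with responsible-vendor certification 4 ≥ 3 → met
6. condition 'sells kegs' does not hold → requirement n/a → met
7. excise tax filing 330 days ago vs limit 365 → met
8. days of unreported inventory shrinkage 4 ≤ 8 → met
All met.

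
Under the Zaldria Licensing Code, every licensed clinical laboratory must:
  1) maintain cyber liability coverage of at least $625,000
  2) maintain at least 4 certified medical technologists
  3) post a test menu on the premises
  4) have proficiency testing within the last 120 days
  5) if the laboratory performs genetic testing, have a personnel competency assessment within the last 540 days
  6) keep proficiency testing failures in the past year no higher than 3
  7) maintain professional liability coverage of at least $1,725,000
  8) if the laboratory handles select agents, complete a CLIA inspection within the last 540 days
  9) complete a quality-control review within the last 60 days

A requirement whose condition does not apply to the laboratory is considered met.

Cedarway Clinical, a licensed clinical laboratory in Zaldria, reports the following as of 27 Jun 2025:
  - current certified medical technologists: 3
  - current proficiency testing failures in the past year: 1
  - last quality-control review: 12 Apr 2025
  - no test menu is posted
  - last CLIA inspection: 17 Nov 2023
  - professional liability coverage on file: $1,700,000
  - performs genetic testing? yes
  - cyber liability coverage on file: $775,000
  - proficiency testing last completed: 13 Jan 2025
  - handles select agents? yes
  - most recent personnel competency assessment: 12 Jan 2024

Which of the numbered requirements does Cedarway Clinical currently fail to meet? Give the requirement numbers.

1. cyber liability coverage $775,000 ≥ $625,000 → met
2. certified medical technologists 3 < 4 → not met
3. test menu absent → not met
4. proficiency testing 165 days ago vs limit 120 → not met
5. condition 'performs genetic testing' holds; personnel competency assessment 532 days ago vs limit 540 → met
6. proficiency testing failures in the past year 1 ≤ 3 → met
7. professional liability coverage $1,700,000 < $1,725,000 → not met
8. condition 'handles select agents' holds; CLIA inspection 588 days ago vs limit 540 → not met
9. quality-control review 76 days ago vs limit 60 → not met
Not met: 2, 3, 4, 7, 8, 9

2, 3, 4, 7, 8, 9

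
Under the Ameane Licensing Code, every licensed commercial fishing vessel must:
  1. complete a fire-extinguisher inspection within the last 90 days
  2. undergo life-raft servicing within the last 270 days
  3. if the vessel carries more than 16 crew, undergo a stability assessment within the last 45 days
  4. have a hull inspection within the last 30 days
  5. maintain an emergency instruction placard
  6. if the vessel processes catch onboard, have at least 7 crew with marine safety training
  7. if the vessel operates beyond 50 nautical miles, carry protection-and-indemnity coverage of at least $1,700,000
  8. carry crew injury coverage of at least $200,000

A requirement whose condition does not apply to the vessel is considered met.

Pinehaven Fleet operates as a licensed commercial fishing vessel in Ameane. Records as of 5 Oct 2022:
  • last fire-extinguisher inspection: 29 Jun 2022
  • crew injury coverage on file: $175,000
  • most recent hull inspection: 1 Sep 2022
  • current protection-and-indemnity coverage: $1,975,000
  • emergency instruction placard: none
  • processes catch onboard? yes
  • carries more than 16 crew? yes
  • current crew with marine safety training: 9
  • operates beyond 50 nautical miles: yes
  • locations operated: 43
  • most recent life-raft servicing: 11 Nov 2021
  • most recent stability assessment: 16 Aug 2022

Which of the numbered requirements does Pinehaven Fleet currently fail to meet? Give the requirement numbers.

1. fire-extinguisher inspection 98 days ago vs limit 90 → not met
2. life-raft servicing 328 days ago vs limit 270 → not met
3. condition 'carries more than 16 crew' holds; stability assessment 50 days ago vs limit 45 → not met
4. hull inspection 34 days ago vs limit 30 → not met
5. emergency instruction placard absent → not met
6. condition 'processes catch onboard' holds; crew with marine safety training 9 ≥ 7 → met
7. condition 'operates beyond 50 nautical miles' holds; protection-and-indemnity coverage $1,975,000 ≥ $1,700,000 → met
8. crew injury coverage $175,000 < $200,000 → not met
Not met: 1, 2, 3, 4, 5, 8

1, 2, 3, 4, 5, 8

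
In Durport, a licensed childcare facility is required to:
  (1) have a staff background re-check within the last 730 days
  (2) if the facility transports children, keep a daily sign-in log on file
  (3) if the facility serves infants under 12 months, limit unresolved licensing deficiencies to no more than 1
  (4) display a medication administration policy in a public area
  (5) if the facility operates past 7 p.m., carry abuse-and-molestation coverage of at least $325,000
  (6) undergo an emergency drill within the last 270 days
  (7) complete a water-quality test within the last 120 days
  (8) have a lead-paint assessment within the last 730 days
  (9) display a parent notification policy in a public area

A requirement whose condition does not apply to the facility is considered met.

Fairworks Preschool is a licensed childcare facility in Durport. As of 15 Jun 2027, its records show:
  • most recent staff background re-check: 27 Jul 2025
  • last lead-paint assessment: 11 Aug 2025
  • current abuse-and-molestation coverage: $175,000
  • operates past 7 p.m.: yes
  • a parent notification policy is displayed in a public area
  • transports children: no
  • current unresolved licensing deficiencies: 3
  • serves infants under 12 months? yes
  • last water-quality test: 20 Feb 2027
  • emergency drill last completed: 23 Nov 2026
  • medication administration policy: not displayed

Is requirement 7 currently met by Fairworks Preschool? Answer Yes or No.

7. water-quality test 115 days ago vs limit 120 → met

Yes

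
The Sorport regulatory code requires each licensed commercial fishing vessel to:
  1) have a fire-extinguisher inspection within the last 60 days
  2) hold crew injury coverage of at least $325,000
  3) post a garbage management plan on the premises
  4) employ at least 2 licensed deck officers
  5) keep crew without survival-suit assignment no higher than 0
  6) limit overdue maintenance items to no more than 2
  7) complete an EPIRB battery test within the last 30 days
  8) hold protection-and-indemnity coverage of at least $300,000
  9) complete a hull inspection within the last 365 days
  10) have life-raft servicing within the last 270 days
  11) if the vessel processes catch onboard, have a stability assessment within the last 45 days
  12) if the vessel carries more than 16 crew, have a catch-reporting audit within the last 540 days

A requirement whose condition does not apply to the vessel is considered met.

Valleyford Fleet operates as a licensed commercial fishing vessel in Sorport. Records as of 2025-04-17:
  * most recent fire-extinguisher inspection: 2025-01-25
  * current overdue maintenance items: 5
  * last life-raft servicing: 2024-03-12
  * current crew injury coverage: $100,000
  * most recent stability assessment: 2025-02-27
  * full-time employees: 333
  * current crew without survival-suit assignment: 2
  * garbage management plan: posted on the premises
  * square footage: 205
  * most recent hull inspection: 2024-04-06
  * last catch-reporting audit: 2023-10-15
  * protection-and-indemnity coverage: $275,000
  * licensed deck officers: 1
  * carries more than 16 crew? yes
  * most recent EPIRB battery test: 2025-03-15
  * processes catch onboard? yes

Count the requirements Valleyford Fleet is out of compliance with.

1. fire-extinguisher inspection 82 days ago vs limit 60 → not met
2. crew injury coverage $100,000 < $325,000 → not met
3. garbage management plan present → met
4. licensed deck officers 1 < 2 → not met
5. crew without survival-suit assignment 2 > 0 → not met
6. overdue maintenance items 5 > 2 → not met
7. EPIRB battery test 33 days ago vs limit 30 → not met
8. protection-and-indemnity coverage $275,000 < $300,000 → not met
9. hull inspection 376 days ago vs limit 365 → not met
10. life-raft servicing 401 days ago vs limit 270 → not met
11. condition 'processes catch onboard' holds; stability assessment 49 days ago vs limit 45 → not met
12. condition 'carries more than 16 crew' holds; catch-reporting audit 550 days ago vs limit 540 → not met
Not met: 11 of 12

11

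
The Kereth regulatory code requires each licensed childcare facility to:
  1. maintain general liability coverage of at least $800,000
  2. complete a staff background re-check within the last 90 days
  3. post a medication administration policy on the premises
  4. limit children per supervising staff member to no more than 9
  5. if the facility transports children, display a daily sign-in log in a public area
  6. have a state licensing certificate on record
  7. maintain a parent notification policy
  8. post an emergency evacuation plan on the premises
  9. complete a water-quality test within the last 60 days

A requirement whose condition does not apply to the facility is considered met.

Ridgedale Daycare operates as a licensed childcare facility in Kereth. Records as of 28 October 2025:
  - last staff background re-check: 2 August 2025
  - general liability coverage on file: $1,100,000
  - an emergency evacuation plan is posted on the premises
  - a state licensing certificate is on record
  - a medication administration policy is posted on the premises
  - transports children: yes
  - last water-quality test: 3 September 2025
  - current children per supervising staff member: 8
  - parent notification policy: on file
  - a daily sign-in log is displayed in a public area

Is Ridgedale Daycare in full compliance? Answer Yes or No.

1. general liability coverage $1,100,000 ≥ $800,000 → met
2. staff background re-check 87 days ago vs limit 90 → met
3. medication administration policy present → met
4. children per supervising staff member 8 ≤ 9 → met
5. condition 'transports children' holds; daily sign-in log present → met
6. state licensing certificate present → met
7. parent notification policy present → met
8. emergency evacuation plan present → met
9. water-quality test 55 days ago vs limit 60 → met
All met.

Yes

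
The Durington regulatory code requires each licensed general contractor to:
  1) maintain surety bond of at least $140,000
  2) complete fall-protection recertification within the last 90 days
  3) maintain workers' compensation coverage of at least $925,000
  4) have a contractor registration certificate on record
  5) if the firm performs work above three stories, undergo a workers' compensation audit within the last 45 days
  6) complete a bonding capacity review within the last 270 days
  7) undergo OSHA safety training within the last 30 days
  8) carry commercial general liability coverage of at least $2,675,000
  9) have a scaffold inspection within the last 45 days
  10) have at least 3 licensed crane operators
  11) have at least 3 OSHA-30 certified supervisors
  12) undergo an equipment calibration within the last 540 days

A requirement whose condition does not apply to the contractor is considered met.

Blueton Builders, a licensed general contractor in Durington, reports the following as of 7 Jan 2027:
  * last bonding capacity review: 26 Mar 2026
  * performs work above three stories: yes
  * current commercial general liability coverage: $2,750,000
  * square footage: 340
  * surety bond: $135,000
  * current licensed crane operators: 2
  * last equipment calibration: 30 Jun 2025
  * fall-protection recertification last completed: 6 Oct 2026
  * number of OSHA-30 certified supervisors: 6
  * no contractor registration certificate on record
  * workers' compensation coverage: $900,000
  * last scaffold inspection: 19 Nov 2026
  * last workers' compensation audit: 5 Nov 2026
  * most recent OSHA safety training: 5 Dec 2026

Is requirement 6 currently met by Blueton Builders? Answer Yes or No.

No

6. bonding capacity review 287 days ago vs limit 270 → not met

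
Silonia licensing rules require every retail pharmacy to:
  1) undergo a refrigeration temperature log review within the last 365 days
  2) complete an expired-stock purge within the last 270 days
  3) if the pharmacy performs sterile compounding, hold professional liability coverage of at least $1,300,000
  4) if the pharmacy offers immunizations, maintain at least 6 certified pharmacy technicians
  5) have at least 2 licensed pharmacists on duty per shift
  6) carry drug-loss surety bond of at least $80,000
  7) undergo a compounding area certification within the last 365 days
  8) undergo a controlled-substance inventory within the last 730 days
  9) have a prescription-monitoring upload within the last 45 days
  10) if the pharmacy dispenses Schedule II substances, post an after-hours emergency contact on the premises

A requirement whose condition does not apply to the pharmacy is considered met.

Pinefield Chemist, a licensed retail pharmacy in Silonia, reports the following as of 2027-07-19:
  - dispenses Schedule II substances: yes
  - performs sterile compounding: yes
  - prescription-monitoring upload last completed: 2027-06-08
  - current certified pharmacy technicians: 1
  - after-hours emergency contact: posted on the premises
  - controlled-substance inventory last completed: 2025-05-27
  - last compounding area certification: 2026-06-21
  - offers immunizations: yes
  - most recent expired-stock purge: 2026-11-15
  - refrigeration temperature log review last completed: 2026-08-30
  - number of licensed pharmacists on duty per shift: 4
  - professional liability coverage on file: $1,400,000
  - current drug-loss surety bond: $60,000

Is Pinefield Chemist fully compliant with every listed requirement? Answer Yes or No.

1. refrigeration temperature log review 323 days ago vs limit 365 → met
2. expired-stock purge 246 days ago vs limit 270 → met
3. condition 'performs sterile compounding' holds; professional liability coverage $1,400,000 ≥ $1,300,000 → met
4. condition 'offers immunizations' holds; certified pharmacy technicians 1 < 6 → not met
5. licensed pharmacists on duty per shift 4 ≥ 2 → met
6. drug-loss surety bond $60,000 < $80,000 → not met
7. compounding area certification 393 days ago vs limit 365 → not met
8. controlled-substance inventory 783 days ago vs limit 730 → not met
9. prescription-monitoring upload 41 days ago vs limit 45 → met
10. condition 'dispenses Schedule II substances' holds; after-hours emergency contact present → met
Not met: 4, 6, 7, 8

No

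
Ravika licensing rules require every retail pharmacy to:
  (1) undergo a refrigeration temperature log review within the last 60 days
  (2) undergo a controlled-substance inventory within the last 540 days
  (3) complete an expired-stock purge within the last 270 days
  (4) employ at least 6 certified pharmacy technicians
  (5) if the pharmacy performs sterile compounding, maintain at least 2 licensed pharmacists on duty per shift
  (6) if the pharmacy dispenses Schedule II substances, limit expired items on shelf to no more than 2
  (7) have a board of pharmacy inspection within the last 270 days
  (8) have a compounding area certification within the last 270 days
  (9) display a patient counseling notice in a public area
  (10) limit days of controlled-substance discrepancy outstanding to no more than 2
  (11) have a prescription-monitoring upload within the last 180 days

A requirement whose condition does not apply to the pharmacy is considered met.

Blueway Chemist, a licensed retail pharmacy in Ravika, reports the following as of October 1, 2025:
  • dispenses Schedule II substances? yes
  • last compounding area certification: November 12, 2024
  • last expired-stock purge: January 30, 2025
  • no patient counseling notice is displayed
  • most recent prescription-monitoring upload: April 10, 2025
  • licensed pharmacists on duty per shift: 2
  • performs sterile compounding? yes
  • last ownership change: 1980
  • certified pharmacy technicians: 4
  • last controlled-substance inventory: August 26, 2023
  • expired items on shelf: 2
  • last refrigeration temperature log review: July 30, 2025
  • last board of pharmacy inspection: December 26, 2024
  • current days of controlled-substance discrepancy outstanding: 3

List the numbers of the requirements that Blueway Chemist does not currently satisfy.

1, 2, 4, 7, 8, 9, 10

1. refrigeration temperature log review 63 days ago vs limit 60 → not met
2. controlled-substance inventory 767 days ago vs limit 540 → not met
3. expired-stock purge 244 days ago vs limit 270 → met
4. certified pharmacy technicians 4 < 6 → not met
5. condition 'performs sterile compounding' holds; licensed pharmacists on duty per shift 2 ≥ 2 → met
6. condition 'dispenses Schedule II substances' holds; expired items on shelf 2 ≤ 2 → met
7. board of pharmacy inspection 279 days ago vs limit 270 → not met
8. compounding area certification 323 days ago vs limit 270 → not met
9. patient counseling notice absent → not met
10. days of controlled-substance discrepancy outstanding 3 > 2 → not met
11. prescription-monitoring upload 174 days ago vs limit 180 → met
Not met: 1, 2, 4, 7, 8, 9, 10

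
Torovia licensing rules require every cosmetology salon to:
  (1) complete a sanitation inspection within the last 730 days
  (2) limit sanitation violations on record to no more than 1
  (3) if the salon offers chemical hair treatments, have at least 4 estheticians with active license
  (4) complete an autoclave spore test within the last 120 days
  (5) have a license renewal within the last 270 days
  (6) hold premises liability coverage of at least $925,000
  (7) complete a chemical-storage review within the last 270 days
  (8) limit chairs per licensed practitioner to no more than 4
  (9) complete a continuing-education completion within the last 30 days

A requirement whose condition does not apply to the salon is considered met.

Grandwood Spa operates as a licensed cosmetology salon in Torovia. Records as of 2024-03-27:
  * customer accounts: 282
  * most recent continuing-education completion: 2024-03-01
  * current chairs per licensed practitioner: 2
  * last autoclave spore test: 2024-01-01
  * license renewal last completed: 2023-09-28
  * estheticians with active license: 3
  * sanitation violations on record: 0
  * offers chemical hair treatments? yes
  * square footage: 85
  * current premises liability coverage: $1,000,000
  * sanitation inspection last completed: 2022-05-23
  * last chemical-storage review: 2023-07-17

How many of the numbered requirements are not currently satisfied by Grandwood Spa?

1

1. sanitation inspection 674 days ago vs limit 730 → met
2. sanitation violations on record 0 ≤ 1 → met
3. condition 'offers chemical hair treatments' holds; estheticians with active license 3 < 4 → not met
4. autoclave spore test 86 days ago vs limit 120 → met
5. license renewal 181 days ago vs limit 270 → met
6. premises liability coverage $1,000,000 ≥ $925,000 → met
7. chemical-storage review 254 days ago vs limit 270 → met
8. chairs per licensed practitioner 2 ≤ 4 → met
9. continuing-education completion 26 days ago vs limit 30 → met
Not met: 1 of 9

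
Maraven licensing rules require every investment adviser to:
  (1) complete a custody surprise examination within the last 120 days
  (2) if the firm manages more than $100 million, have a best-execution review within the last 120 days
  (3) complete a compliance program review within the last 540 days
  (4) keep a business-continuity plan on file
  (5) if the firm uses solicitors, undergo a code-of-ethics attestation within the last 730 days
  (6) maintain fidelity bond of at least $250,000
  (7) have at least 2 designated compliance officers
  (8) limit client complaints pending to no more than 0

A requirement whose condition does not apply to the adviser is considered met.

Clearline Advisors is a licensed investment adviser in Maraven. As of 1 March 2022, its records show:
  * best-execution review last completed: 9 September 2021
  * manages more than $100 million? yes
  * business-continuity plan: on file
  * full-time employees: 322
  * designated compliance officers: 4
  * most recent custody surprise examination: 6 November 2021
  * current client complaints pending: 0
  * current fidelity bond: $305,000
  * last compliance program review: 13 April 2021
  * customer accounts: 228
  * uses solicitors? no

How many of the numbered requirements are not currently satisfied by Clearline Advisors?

1

1. custody surprise examination 115 days ago vs limit 120 → met
2. condition 'manages more than $100 million' holds; best-execution review 173 days ago vs limit 120 → not met
3. compliance program review 322 days ago vs limit 540 → met
4. business-continuity plan present → met
5. condition 'uses solicitors' does not hold → requirement n/a → met
6. fidelity bond $305,000 ≥ $250,000 → met
7. designated compliance officers 4 ≥ 2 → met
8. client complaints pending 0 ≤ 0 → met
Not met: 1 of 8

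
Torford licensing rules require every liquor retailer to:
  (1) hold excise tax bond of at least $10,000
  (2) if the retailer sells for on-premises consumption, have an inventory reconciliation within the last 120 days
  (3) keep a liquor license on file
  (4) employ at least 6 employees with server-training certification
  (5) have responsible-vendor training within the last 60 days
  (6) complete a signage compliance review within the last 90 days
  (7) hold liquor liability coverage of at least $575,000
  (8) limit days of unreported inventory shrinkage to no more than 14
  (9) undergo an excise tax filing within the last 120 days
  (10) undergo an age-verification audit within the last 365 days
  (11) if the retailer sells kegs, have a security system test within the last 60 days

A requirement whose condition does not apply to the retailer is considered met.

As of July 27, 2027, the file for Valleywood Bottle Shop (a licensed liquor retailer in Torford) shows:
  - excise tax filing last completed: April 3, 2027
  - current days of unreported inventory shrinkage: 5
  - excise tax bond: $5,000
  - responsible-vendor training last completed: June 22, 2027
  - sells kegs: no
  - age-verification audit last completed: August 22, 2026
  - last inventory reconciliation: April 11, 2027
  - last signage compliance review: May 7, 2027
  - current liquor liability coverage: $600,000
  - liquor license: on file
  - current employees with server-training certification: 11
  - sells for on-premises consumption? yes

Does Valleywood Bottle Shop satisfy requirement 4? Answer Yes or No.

Yes

4. employees with server-training certification 11 ≥ 6 → met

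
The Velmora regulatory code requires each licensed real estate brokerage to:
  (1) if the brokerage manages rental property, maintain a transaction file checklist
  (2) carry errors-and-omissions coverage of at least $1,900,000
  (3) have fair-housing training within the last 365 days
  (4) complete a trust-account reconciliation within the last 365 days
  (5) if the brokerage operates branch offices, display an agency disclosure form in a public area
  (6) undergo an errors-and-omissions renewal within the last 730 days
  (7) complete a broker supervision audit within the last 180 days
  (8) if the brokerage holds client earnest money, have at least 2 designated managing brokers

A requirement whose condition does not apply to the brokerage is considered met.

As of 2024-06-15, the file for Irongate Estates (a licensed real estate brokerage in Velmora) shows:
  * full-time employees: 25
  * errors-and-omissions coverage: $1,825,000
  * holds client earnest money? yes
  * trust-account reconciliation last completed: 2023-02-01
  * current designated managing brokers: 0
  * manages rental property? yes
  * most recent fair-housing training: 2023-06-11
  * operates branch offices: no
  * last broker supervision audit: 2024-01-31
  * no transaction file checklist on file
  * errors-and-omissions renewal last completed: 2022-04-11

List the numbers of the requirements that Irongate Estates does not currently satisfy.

1. condition 'manages rental property' holds; transaction file checklist absent → not met
2. errors-and-omissions coverage $1,825,000 < $1,900,000 → not met
3. fair-housing training 370 days ago vs limit 365 → not met
4. trust-account reconciliation 500 days ago vs limit 365 → not met
5. condition 'operates branch offices' does not hold → requirement n/a → met
6. errors-and-omissions renewal 796 days ago vs limit 730 → not met
7. broker supervision audit 136 days ago vs limit 180 → met
8. condition 'holds client earnest money' holds; designated managing brokers 0 < 2 → not met
Not met: 1, 2, 3, 4, 6, 8

1, 2, 3, 4, 6, 8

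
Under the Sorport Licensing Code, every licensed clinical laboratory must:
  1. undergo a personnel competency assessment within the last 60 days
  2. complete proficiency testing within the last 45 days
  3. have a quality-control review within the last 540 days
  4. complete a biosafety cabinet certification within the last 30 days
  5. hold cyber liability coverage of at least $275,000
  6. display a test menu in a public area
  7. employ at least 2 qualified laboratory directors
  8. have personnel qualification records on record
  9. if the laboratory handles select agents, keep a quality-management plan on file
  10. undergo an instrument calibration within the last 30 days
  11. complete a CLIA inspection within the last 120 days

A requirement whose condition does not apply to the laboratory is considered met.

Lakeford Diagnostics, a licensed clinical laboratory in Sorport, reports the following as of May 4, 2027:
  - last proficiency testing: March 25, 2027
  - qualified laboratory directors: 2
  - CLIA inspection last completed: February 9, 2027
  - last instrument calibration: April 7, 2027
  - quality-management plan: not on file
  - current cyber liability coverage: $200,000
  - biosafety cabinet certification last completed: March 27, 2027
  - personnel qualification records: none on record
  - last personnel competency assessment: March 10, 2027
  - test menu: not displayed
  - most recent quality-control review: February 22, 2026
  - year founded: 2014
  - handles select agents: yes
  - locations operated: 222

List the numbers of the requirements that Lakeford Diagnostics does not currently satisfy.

4, 5, 6, 8, 9

1. personnel competency assessment 55 days ago vs limit 60 → met
2. proficiency testing 40 days ago vs limit 45 → met
3. quality-control review 436 days ago vs limit 540 → met
4. biosafety cabinet certification 38 days ago vs limit 30 → not met
5. cyber liability coverage $200,000 < $275,000 → not met
6. test menu absent → not met
7. qualified laboratory directors 2 ≥ 2 → met
8. personnel qualification records absent → not met
9. condition 'handles select agents' holds; quality-management plan absent → not met
10. instrument calibration 27 days ago vs limit 30 → met
11. CLIA inspection 84 days ago vs limit 120 → met
Not met: 4, 5, 6, 8, 9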